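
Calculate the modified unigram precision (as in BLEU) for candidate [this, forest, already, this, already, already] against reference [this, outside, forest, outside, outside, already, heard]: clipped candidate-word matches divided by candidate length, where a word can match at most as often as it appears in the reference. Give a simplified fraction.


Reference word counts: {'already': 1, 'forest': 1, 'heard': 1, 'outside': 3, 'this': 1}
Checking each candidate word (with clipping):
  'this' -> in reference (ref count 1, used 1/1) -> match (matches: 1)
  'forest' -> in reference (ref count 1, used 1/1) -> match (matches: 2)
  'already' -> in reference (ref count 1, used 1/1) -> match (matches: 3)
  'this' -> ref count 1 already used up (1/1) -> clipped, no match (matches: 3)
  'already' -> ref count 1 already used up (1/1) -> clipped, no match (matches: 3)
  'already' -> ref count 1 already used up (1/1) -> clipped, no match (matches: 3)
Clipped matches: 3, Candidate length: 6
Precision = 3/6 = 1/2

1/2


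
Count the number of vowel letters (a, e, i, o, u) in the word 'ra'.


Scanning each character of 'ra':
  Position 1: 'r' -> consonant (running count: 0)
  Position 2: 'a' -> vowel (running count: 1)
Total vowels: 1

1


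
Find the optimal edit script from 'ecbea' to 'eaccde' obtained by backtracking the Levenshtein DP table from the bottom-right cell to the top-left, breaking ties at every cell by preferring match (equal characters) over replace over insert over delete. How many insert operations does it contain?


Edit distance = 4. Backtracking from cell (5, 6) with preference match > replace > insert > delete,
then listing the resulting alignment 'ecbea' -> 'eaccde' left to right:
  Step 1: keep 'e'
  Step 2: insert 'a' [insertion #1]
  Step 3: keep 'c'
  Step 4: replace b->c
  Step 5: replace e->d
  Step 6: replace a->e
Total insertions: 1

1


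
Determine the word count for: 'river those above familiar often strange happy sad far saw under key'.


Counting words by splitting on spaces:
  Word 1: 'river'
  Word 2: 'those'
  Word 3: 'above'
  Word 4: 'familiar'
  Word 5: 'often'
  Word 6: 'strange'
  Word 7: 'happy'
  Word 8: 'sad'
  Word 9: 'far'
  Word 10: 'saw'
  Word 11: 'under'
  Word 12: 'key'
Total words: 12

12


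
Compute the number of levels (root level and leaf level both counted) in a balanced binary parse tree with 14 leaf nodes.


In a balanced binary tree with n leaves the deepest leaf is ceil(log2(n)) edges below the root,
so counting node levels inclusive of root and leaves gives ceil(log2(n)) + 1 levels.
log2(14) = 3.8074
ceil(3.8074) = 4
levels = 4 + 1 = 5

5


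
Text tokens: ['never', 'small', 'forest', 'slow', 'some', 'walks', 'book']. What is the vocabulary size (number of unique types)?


Listing all tokens and tracking unique types:
  Token 1: 'never' -> NEW (unique so far: 1)
  Token 2: 'small' -> NEW (unique so far: 2)
  Token 3: 'forest' -> NEW (unique so far: 3)
  Token 4: 'slow' -> NEW (unique so far: 4)
  Token 5: 'some' -> NEW (unique so far: 5)
  Token 6: 'walks' -> NEW (unique so far: 6)
  Token 7: 'book' -> NEW (unique so far: 7)
Unique types: ('book', 'forest', 'never', 'slow', 'small', 'some', 'walks')
Vocabulary size: 7

7


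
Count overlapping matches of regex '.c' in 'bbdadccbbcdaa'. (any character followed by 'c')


Pattern: .c means any character followed by 'c'.
Scanning 'bbdadccbbcdaa' position-by-position:
  Pos 0: window 'bb' -> no
  Pos 1: window 'bd' -> no
  Pos 2: window 'da' -> no
  Pos 3: window 'ad' -> no
  Pos 4: window 'dc' -> MATCH
  Pos 5: window 'cc' -> MATCH
  Pos 6: window 'cb' -> no
  Pos 7: window 'bb' -> no
  Pos 8: window 'bc' -> MATCH
  Pos 9: window 'cd' -> no
  Pos 10: window 'da' -> no
  Pos 11: window 'aa' -> no
  Pos 12: window 'a' -> no
Total matches: 3

3


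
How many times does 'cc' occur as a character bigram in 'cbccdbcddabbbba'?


Scanning 'cbccdbcddabbbba' for bigram 'cc':
  Position 0: 'cb' -> no
  Position 1: 'bc' -> no
  Position 2: 'cc' -> MATCH
  Position 3: 'cd' -> no
  Position 4: 'db' -> no
  Position 5: 'bc' -> no
  Position 6: 'cd' -> no
  Position 7: 'dd' -> no
  Position 8: 'da' -> no
  Position 9: 'ab' -> no
  Position 10: 'bb' -> no
  Position 11: 'bb' -> no
  Position 12: 'bb' -> no
  Position 13: 'ba' -> no
Total matches: 1

1


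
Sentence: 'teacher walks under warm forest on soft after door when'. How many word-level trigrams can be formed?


Word trigrams from [10] words:
  Trigram 1: (teacher walks under)
  Trigram 2: (walks under warm)
  Trigram 3: (under warm forest)
  Trigram 4: (warm forest on)
  Trigram 5: (forest on soft)
  Trigram 6: (on soft after)
  Trigram 7: (soft after door)
  Trigram 8: (after door when)
Total word trigrams: 10 - 2 = 8

8


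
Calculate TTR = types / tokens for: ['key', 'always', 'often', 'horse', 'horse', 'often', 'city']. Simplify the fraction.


Tokens: 7
Unique types: ('always', 'city', 'horse', 'key', 'often') = 5
TTR = 5/7
Already in lowest terms.

5/7


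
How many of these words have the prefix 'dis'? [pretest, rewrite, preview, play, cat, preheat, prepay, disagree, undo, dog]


Checking each word for prefix 'dis':
  'pretest' -> no (count: 0)
  'rewrite' -> no (count: 0)
  'preview' -> no (count: 0)
  'play' -> no (count: 0)
  'cat' -> no (count: 0)
  'preheat' -> no (count: 0)
  'prepay' -> no (count: 0)
  'disagree' -> YES, starts with 'dis' (count: 1)
  'undo' -> no (count: 1)
  'dog' -> no (count: 1)
Total with prefix 'dis': 1

1


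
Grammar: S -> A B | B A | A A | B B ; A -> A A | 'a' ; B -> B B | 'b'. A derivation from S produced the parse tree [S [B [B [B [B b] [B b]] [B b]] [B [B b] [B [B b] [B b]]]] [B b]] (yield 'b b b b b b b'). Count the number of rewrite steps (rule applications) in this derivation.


Every bracketed nonterminal node [X ...] in the tree is produced by exactly one rule application.
Reading the tree off as a leftmost derivation:
  Step 1: S  =>  B B   (applied S -> B B)
  Step 2: B B  =>  B B B   (applied B -> B B)
  Step 3: B B B  =>  B B B B   (applied B -> B B)
  Step 4: B B B B  =>  B B B B B   (applied B -> B B)
  Step 5: B B B B B  =>  b B B B B   (applied B -> b)
  Step 6: b B B B B  =>  b b B B B   (applied B -> b)
  Step 7: b b B B B  =>  b b b B B   (applied B -> b)
  Step 8: b b b B B  =>  b b b B B B   (applied B -> B B)
  Step 9: b b b B B B  =>  b b b b B B   (applied B -> b)
  Step 10: b b b b B B  =>  b b b b B B B   (applied B -> B B)
  Step 11: b b b b B B B  =>  b b b b b B B   (applied B -> b)
  Step 12: b b b b b B B  =>  b b b b b b B   (applied B -> b)
  Step 13: b b b b b b B  =>  b b b b b b b   (applied B -> b)
Final yield: b b b b b b b
Total rewrite steps: 13

13


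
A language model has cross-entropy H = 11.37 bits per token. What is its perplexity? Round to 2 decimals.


Perplexity formula: PP = 2^H
H = 11.37
PP = 2^11.37
Decompose: 2^11.37 = 2^11 * 2^0.37
2^11 = 2048, 2^0.37 ~ 1.2923528
PP ~ 2048 * 1.2923528 = 2646.7385344
Rounded to 2 decimals: 2646.74

2646.74


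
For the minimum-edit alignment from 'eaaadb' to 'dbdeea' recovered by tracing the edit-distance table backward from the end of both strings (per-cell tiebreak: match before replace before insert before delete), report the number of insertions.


Edit distance = 6. Backtracking from cell (6, 6) with preference match > replace > insert > delete,
then listing the resulting alignment 'eaaadb' -> 'dbdeea' left to right:
  Step 1: replace e->d
  Step 2: replace a->b
  Step 3: replace a->d
  Step 4: replace a->e
  Step 5: replace d->e
  Step 6: replace b->a
Total insertions: 0

0


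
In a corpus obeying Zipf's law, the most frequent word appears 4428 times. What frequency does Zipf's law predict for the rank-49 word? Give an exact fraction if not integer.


Zipf's law: freq(rank) = f1 / rank
f1 = 4428, rank = 49
freq = 4428 / 49
GCD(4428, 49) = 1
Simplified: 4428/49

4428/49


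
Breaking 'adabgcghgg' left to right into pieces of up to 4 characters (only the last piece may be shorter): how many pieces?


'adabgcghgg' has 10 characters.
Chunking with max size 4:
  Chunk 1: 'adab' (positions 0-3)
  Chunk 2: 'gcgh' (positions 4-7)
  Chunk 3: 'gg' (positions 8-9)
Total chunks: ceil(10 / 4) = 3

3


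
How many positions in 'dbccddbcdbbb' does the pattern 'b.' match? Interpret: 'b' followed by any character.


Pattern: b. means 'b' followed by any character.
Scanning 'dbccddbcdbbb' position-by-position:
  Pos 0: window 'db' -> no
  Pos 1: window 'bc' -> MATCH
  Pos 2: window 'cc' -> no
  Pos 3: window 'cd' -> no
  Pos 4: window 'dd' -> no
  Pos 5: window 'db' -> no
  Pos 6: window 'bc' -> MATCH
  Pos 7: window 'cd' -> no
  Pos 8: window 'db' -> no
  Pos 9: window 'bb' -> MATCH
  Pos 10: window 'bb' -> MATCH
  Pos 11: window 'b' -> no
Total matches: 4

4


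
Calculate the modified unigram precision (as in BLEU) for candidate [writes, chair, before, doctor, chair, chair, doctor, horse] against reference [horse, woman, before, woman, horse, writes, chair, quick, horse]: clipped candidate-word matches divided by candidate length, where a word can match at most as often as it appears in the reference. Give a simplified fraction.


Reference word counts: {'before': 1, 'chair': 1, 'horse': 3, 'quick': 1, 'woman': 2, 'writes': 1}
Checking each candidate word (with clipping):
  'writes' -> in reference (ref count 1, used 1/1) -> match (matches: 1)
  'chair' -> in reference (ref count 1, used 1/1) -> match (matches: 2)
  'before' -> in reference (ref count 1, used 1/1) -> match (matches: 3)
  'doctor' -> not in reference -> no match (matches: 3)
  'chair' -> ref count 1 already used up (1/1) -> clipped, no match (matches: 3)
  'chair' -> ref count 1 already used up (1/1) -> clipped, no match (matches: 3)
  'doctor' -> not in reference -> no match (matches: 3)
  'horse' -> in reference (ref count 3, used 1/3) -> match (matches: 4)
Clipped matches: 4, Candidate length: 8
Precision = 4/8 = 1/2

1/2


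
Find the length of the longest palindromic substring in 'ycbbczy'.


Scanning 'ycbbczy' for palindromic substrings.
Substring at positions 1-4: 'cbbc'.
Check: reverse('cbbc') = 'cbbc' -> palindrome confirmed.
Neighbouring characters ('y' / 'z') break symmetry, so it cannot extend further.
No longer palindromic substring exists; longest length = 4

4


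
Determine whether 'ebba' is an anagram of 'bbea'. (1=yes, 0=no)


Sort characters of 'ebba': 'abbe'
Sort characters of 'bbea': 'abbe'
Sorted forms match -> they ARE anagrams
Result: 1

1


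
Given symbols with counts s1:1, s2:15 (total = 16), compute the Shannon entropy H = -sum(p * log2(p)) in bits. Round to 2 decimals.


Computing entropy H = -sum(p_i * log2(p_i)):
  s1: p = 1/16 = 0.0625, -p*log2(p) = 0.2500
  s2: p = 15/16 = 0.9375, -p*log2(p) = 0.0873
H = sum of terms = 0.3373
Rounded to 2 decimals: 0.34

0.34


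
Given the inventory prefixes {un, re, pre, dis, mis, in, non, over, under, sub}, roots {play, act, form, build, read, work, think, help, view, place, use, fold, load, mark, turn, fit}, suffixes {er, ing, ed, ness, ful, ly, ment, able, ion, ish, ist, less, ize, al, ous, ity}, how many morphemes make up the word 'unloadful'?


Segmenting 'unloadful' against the inventory:
  'un' -> prefix (morpheme 1)
  'load' -> root (morpheme 2)
  'ful' -> suffix (morpheme 3)
Total morphemes: 3

3


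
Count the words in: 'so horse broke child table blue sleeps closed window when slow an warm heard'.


Counting words by splitting on spaces:
  Word 1: 'so'
  Word 2: 'horse'
  Word 3: 'broke'
  Word 4: 'child'
  Word 5: 'table'
  Word 6: 'blue'
  Word 7: 'sleeps'
  Word 8: 'closed'
  Word 9: 'window'
  Word 10: 'when'
  Word 11: 'slow'
  Word 12: 'an'
  Word 13: 'warm'
  Word 14: 'heard'
Total words: 14

14


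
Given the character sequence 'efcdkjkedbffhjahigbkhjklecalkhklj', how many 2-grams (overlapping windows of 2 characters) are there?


String 'efcdkjkedbffhjahigbkhjklecalkhklj' has length L = 33.
Number of overlapping n-grams = L - n + 1
Substituting: 33 - 2 + 1 = 32

32


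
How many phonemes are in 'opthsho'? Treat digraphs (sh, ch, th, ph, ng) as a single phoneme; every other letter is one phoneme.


Parsing 'opthsho' greedily, digraphs first:
  'o' -> vowel phoneme (phonemes so far: 1)
  'p' -> consonant phoneme (phonemes so far: 2)
  'th' -> digraph (1 consonant phoneme) (phonemes so far: 3)
  'sh' -> digraph (1 consonant phoneme) (phonemes so far: 4)
  'o' -> vowel phoneme (phonemes so far: 5)
Total phonemes: 5

5


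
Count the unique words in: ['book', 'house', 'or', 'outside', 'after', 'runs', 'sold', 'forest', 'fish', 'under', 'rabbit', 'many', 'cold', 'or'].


Listing all tokens and tracking unique types:
  Token 1: 'book' -> NEW (unique so far: 1)
  Token 2: 'house' -> NEW (unique so far: 2)
  Token 3: 'or' -> NEW (unique so far: 3)
  Token 4: 'outside' -> NEW (unique so far: 4)
  Token 5: 'after' -> NEW (unique so far: 5)
  Token 6: 'runs' -> NEW (unique so far: 6)
  Token 7: 'sold' -> NEW (unique so far: 7)
  Token 8: 'forest' -> NEW (unique so far: 8)
  Token 9: 'fish' -> NEW (unique so far: 9)
  Token 10: 'under' -> NEW (unique so far: 10)
  Token 11: 'rabbit' -> NEW (unique so far: 11)
  Token 12: 'many' -> NEW (unique so far: 12)
  Token 13: 'cold' -> NEW (unique so far: 13)
  Token 14: 'or' -> duplicate (unique so far: 13)
Unique types: ('after', 'book', 'cold', 'fish', 'forest', 'house', 'many', 'or', 'outside', 'rabbit', 'runs', 'sold', 'under')
Vocabulary size: 13

13


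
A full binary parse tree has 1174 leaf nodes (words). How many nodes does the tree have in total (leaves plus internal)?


Leaf nodes (terminals): 1174
Internal nodes = n - 1 = 1174 - 1 = 1173
Total = leaves + internal = 1174 + 1173 = 2347

2347


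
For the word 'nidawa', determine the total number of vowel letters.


Scanning each character of 'nidawa':
  Position 1: 'n' -> consonant (running count: 0)
  Position 2: 'i' -> vowel (running count: 1)
  Position 3: 'd' -> consonant (running count: 1)
  Position 4: 'a' -> vowel (running count: 2)
  Position 5: 'w' -> consonant (running count: 2)
  Position 6: 'a' -> vowel (running count: 3)
Total vowels: 3

3


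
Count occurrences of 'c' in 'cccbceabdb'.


Scanning 'cccbceabdb' for 'c':
  Position 0: 'c' -> MATCH (count: 1)
  Position 1: 'c' -> MATCH (count: 2)
  Position 2: 'c' -> MATCH (count: 3)
  Position 4: 'c' -> MATCH (count: 4)
Total occurrences of 'c': 4

4


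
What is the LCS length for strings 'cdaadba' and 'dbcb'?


DP table for LCS of 'cdaadba' and 'dbcb':
       d  b  c  b
    0  0  0  0  0
  c 0  0  0  1  1
  d 0  1  1  1  1
  a 0  1  1  1  1
  a 0  1  1  1  1
  d 0  1  1  1  1
  b 0  1  2  2  2
  a 0  1  2  2  2
LCS: 'cb'
LCS length = 2

2


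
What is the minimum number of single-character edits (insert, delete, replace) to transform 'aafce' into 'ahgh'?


Building DP table for s1='aafce' (len 5) and s2='ahgh' (len 4):
       a  h  g  h
    0  1  2  3  4
  a 1  0  1  2  3
  a 2  1  1  2  3
  f 3  2  2  2  3
  c 4  3  3  3  3
  e 5  4  4  4  4
Edit distance = dp[5][4] = 4

4


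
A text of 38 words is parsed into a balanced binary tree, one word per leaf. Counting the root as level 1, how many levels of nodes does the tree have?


In a balanced binary tree with n leaves the deepest leaf is ceil(log2(n)) edges below the root,
so counting node levels inclusive of root and leaves gives ceil(log2(n)) + 1 levels.
log2(38) = 5.2479
ceil(5.2479) = 6
levels = 6 + 1 = 7

7


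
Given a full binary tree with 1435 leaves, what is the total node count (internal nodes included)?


Leaf nodes (terminals): 1435
Internal nodes = n - 1 = 1435 - 1 = 1434
Total = leaves + internal = 1435 + 1434 = 2869

2869


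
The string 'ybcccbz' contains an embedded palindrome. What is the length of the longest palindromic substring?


Scanning 'ybcccbz' for palindromic substrings.
Substring at positions 1-5: 'bcccb'.
Check: reverse('bcccb') = 'bcccb' -> palindrome confirmed.
Neighbouring characters ('y' / 'z') break symmetry, so it cannot extend further.
No longer palindromic substring exists; longest length = 5

5


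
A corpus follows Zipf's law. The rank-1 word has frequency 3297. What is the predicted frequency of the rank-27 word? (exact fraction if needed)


Zipf's law: freq(rank) = f1 / rank
f1 = 3297, rank = 27
freq = 3297 / 27
GCD(3297, 27) = 3
Simplified: 1099/9

1099/9


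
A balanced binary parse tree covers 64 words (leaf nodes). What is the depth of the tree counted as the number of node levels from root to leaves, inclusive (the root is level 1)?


In a balanced binary tree with n leaves the deepest leaf is ceil(log2(n)) edges below the root,
so counting node levels inclusive of root and leaves gives ceil(log2(n)) + 1 levels.
log2(64) = 6.0000
ceil(6.0000) = 6
levels = 6 + 1 = 7

7


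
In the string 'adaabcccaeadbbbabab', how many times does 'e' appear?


Scanning 'adaabcccaeadbbbabab' for 'e':
  Position 9: 'e' -> MATCH (count: 1)
Total occurrences of 'e': 1

1


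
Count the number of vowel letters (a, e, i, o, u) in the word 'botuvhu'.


Scanning each character of 'botuvhu':
  Position 1: 'b' -> consonant (running count: 0)
  Position 2: 'o' -> vowel (running count: 1)
  Position 3: 't' -> consonant (running count: 1)
  Position 4: 'u' -> vowel (running count: 2)
  Position 5: 'v' -> consonant (running count: 2)
  Position 6: 'h' -> consonant (running count: 2)
  Position 7: 'u' -> vowel (running count: 3)
Total vowels: 3

3


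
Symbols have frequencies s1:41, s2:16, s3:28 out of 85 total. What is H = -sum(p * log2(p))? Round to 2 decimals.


Computing entropy H = -sum(p_i * log2(p_i)):
  s1: p = 41/85 = 0.4824, -p*log2(p) = 0.5074
  s2: p = 16/85 = 0.1882, -p*log2(p) = 0.4535
  s3: p = 28/85 = 0.3294, -p*log2(p) = 0.5277
H = sum of terms = 1.4886
Rounded to 2 decimals: 1.49

1.49


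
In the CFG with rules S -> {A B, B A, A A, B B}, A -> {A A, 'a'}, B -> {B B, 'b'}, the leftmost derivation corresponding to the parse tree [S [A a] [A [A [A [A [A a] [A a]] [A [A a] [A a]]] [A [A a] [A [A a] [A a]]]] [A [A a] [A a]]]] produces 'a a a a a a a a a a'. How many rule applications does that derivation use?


Every bracketed nonterminal node [X ...] in the tree is produced by exactly one rule application.
Reading the tree off as a leftmost derivation:
  Step 1: S  =>  A A   (applied S -> A A)
  Step 2: A A  =>  a A   (applied A -> a)
  Step 3: a A  =>  a A A   (applied A -> A A)
  Step 4: a A A  =>  a A A A   (applied A -> A A)
  Step 5: a A A A  =>  a A A A A   (applied A -> A A)
  Step 6: a A A A A  =>  a A A A A A   (applied A -> A A)
  Step 7: a A A A A A  =>  a a A A A A   (applied A -> a)
  Step 8: a a A A A A  =>  a a a A A A   (applied A -> a)
  Step 9: a a a A A A  =>  a a a A A A A   (applied A -> A A)
  Step 10: a a a A A A A  =>  a a a a A A A   (applied A -> a)
  Step 11: a a a a A A A  =>  a a a a a A A   (applied A -> a)
  Step 12: a a a a a A A  =>  a a a a a A A A   (applied A -> A A)
  Step 13: a a a a a A A A  =>  a a a a a a A A   (applied A -> a)
  Step 14: a a a a a a A A  =>  a a a a a a A A A   (applied A -> A A)
  Step 15: a a a a a a A A A  =>  a a a a a a a A A   (applied A -> a)
  Step 16: a a a a a a a A A  =>  a a a a a a a a A   (applied A -> a)
  Step 17: a a a a a a a a A  =>  a a a a a a a a A A   (applied A -> A A)
  Step 18: a a a a a a a a A A  =>  a a a a a a a a a A   (applied A -> a)
  Step 19: a a a a a a a a a A  =>  a a a a a a a a a a   (applied A -> a)
Final yield: a a a a a a a a a a
Total rewrite steps: 19

19


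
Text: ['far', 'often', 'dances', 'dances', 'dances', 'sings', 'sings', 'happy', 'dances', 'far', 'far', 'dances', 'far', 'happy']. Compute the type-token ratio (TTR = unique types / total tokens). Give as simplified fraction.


Tokens: 14
Unique types: ('dances', 'far', 'happy', 'often', 'sings') = 5
TTR = 5/14
Already in lowest terms.

5/14


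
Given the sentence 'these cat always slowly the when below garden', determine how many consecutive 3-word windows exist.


Word trigrams from [8] words:
  Trigram 1: (these cat always)
  Trigram 2: (cat always slowly)
  Trigram 3: (always slowly the)
  Trigram 4: (slowly the when)
  Trigram 5: (the when below)
  Trigram 6: (when below garden)
Total word trigrams: 8 - 2 = 6

6


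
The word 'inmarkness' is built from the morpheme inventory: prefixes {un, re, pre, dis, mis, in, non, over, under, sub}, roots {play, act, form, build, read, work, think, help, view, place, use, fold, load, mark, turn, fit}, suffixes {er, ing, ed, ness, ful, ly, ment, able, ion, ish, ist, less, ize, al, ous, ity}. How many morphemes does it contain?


Segmenting 'inmarkness' against the inventory:
  'in' -> prefix (morpheme 1)
  'mark' -> root (morpheme 2)
  'ness' -> suffix (morpheme 3)
Total morphemes: 3

3


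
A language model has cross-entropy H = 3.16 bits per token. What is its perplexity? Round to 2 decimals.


Perplexity formula: PP = 2^H
H = 3.16
PP = 2^3.16
Decompose: 2^3.16 = 2^3 * 2^0.16
2^3 = 8, 2^0.16 ~ 1.1172871
PP ~ 8 * 1.1172871 = 8.9382968
Rounded to 2 decimals: 8.94

8.94


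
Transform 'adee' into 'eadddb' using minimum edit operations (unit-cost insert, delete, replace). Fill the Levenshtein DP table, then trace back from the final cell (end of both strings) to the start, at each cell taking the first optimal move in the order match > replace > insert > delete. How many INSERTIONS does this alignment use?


Edit distance = 4. Backtracking from cell (4, 6) with preference match > replace > insert > delete,
then listing the resulting alignment 'adee' -> 'eadddb' left to right:
  Step 1: insert 'e' [insertion #1]
  Step 2: keep 'a'
  Step 3: insert 'd' [insertion #2]
  Step 4: keep 'd'
  Step 5: replace e->d
  Step 6: replace e->b
Total insertions: 2

2


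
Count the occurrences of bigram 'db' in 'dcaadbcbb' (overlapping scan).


Scanning 'dcaadbcbb' for bigram 'db':
  Position 0: 'dc' -> no
  Position 1: 'ca' -> no
  Position 2: 'aa' -> no
  Position 3: 'ad' -> no
  Position 4: 'db' -> MATCH
  Position 5: 'bc' -> no
  Position 6: 'cb' -> no
  Position 7: 'bb' -> no
Total matches: 1

1


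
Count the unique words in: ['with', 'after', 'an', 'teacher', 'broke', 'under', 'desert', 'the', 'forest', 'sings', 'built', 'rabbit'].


Listing all tokens and tracking unique types:
  Token 1: 'with' -> NEW (unique so far: 1)
  Token 2: 'after' -> NEW (unique so far: 2)
  Token 3: 'an' -> NEW (unique so far: 3)
  Token 4: 'teacher' -> NEW (unique so far: 4)
  Token 5: 'broke' -> NEW (unique so far: 5)
  Token 6: 'under' -> NEW (unique so far: 6)
  Token 7: 'desert' -> NEW (unique so far: 7)
  Token 8: 'the' -> NEW (unique so far: 8)
  Token 9: 'forest' -> NEW (unique so far: 9)
  Token 10: 'sings' -> NEW (unique so far: 10)
  Token 11: 'built' -> NEW (unique so far: 11)
  Token 12: 'rabbit' -> NEW (unique so far: 12)
Unique types: ('after', 'an', 'broke', 'built', 'desert', 'forest', 'rabbit', 'sings', 'teacher', 'the', 'under', 'with')
Vocabulary size: 12

12


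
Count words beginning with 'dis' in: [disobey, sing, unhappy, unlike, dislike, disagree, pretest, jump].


Checking each word for prefix 'dis':
  'disobey' -> YES, starts with 'dis' (count: 1)
  'sing' -> no (count: 1)
  'unhappy' -> no (count: 1)
  'unlike' -> no (count: 1)
  'dislike' -> YES, starts with 'dis' (count: 2)
  'disagree' -> YES, starts with 'dis' (count: 3)
  'pretest' -> no (count: 3)
  'jump' -> no (count: 3)
Total with prefix 'dis': 3

3


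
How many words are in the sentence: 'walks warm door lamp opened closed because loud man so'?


Counting words by splitting on spaces:
  Word 1: 'walks'
  Word 2: 'warm'
  Word 3: 'door'
  Word 4: 'lamp'
  Word 5: 'opened'
  Word 6: 'closed'
  Word 7: 'because'
  Word 8: 'loud'
  Word 9: 'man'
  Word 10: 'so'
Total words: 10

10


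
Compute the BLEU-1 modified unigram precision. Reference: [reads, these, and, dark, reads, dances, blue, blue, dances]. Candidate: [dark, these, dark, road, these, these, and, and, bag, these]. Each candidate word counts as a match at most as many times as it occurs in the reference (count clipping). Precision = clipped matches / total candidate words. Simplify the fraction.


Reference word counts: {'and': 1, 'blue': 2, 'dances': 2, 'dark': 1, 'reads': 2, 'these': 1}
Checking each candidate word (with clipping):
  'dark' -> in reference (ref count 1, used 1/1) -> match (matches: 1)
  'these' -> in reference (ref count 1, used 1/1) -> match (matches: 2)
  'dark' -> ref count 1 already used up (1/1) -> clipped, no match (matches: 2)
  'road' -> not in reference -> no match (matches: 2)
  'these' -> ref count 1 already used up (1/1) -> clipped, no match (matches: 2)
  'these' -> ref count 1 already used up (1/1) -> clipped, no match (matches: 2)
  'and' -> in reference (ref count 1, used 1/1) -> match (matches: 3)
  'and' -> ref count 1 already used up (1/1) -> clipped, no match (matches: 3)
  'bag' -> not in reference -> no match (matches: 3)
  'these' -> ref count 1 already used up (1/1) -> clipped, no match (matches: 3)
Clipped matches: 3, Candidate length: 10
Precision = 3/10

3/10


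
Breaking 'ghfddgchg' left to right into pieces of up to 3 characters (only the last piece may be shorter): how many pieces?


'ghfddgchg' has 9 characters.
Chunking with max size 3:
  Chunk 1: 'ghf' (positions 0-2)
  Chunk 2: 'ddg' (positions 3-5)
  Chunk 3: 'chg' (positions 6-8)
Total chunks: ceil(9 / 3) = 3

3


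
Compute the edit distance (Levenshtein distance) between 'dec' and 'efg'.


Building DP table for s1='dec' (len 3) and s2='efg' (len 3):
       e  f  g
    0  1  2  3
  d 1  1  2  3
  e 2  1  2  3
  c 3  2  2  3
Edit distance = dp[3][3] = 3

3


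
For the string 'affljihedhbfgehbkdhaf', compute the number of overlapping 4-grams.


String 'affljihedhbfgehbkdhaf' has length L = 21.
Number of overlapping n-grams = L - n + 1
Substituting: 21 - 4 + 1 = 18

18


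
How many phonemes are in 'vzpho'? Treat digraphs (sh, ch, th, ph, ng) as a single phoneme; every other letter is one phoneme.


Parsing 'vzpho' greedily, digraphs first:
  'v' -> consonant phoneme (phonemes so far: 1)
  'z' -> consonant phoneme (phonemes so far: 2)
  'ph' -> digraph (1 consonant phoneme) (phonemes so far: 3)
  'o' -> vowel phoneme (phonemes so far: 4)
Total phonemes: 4

4


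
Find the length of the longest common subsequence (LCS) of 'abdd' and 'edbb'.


DP table for LCS of 'abdd' and 'edbb':
       e  d  b  b
    0  0  0  0  0
  a 0  0  0  0  0
  b 0  0  0  1  1
  d 0  0  1  1  1
  d 0  0  1  1  1
LCS: 'b'
LCS length = 1

1


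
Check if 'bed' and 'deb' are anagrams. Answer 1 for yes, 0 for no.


Sort characters of 'bed': 'bde'
Sort characters of 'deb': 'bde'
Sorted forms match -> they ARE anagrams
Result: 1

1


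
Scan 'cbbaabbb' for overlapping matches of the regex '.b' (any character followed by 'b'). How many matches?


Pattern: .b means any character followed by 'b'.
Scanning 'cbbaabbb' position-by-position:
  Pos 0: window 'cb' -> MATCH
  Pos 1: window 'bb' -> MATCH
  Pos 2: window 'ba' -> no
  Pos 3: window 'aa' -> no
  Pos 4: window 'ab' -> MATCH
  Pos 5: window 'bb' -> MATCH
  Pos 6: window 'bb' -> MATCH
  Pos 7: window 'b' -> no
Total matches: 5

5


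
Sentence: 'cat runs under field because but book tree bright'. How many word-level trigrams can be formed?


Word trigrams from [9] words:
  Trigram 1: (cat runs under)
  Trigram 2: (runs under field)
  Trigram 3: (under field because)
  Trigram 4: (field because but)
  Trigram 5: (because but book)
  Trigram 6: (but book tree)
  Trigram 7: (book tree bright)
Total word trigrams: 9 - 2 = 7

7


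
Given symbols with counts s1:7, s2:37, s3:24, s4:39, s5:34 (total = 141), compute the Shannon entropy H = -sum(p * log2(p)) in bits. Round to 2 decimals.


Computing entropy H = -sum(p_i * log2(p_i)):
  s1: p = 7/141 = 0.0496, -p*log2(p) = 0.2151
  s2: p = 37/141 = 0.2624, -p*log2(p) = 0.5065
  s3: p = 24/141 = 0.1702, -p*log2(p) = 0.4348
  s4: p = 39/141 = 0.2766, -p*log2(p) = 0.5128
  s5: p = 34/141 = 0.2411, -p*log2(p) = 0.4948
H = sum of terms = 2.1640
Rounded to 2 decimals: 2.16

2.16


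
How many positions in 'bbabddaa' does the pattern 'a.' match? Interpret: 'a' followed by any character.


Pattern: a. means 'a' followed by any character.
Scanning 'bbabddaa' position-by-position:
  Pos 0: window 'bb' -> no
  Pos 1: window 'ba' -> no
  Pos 2: window 'ab' -> MATCH
  Pos 3: window 'bd' -> no
  Pos 4: window 'dd' -> no
  Pos 5: window 'da' -> no
  Pos 6: window 'aa' -> MATCH
  Pos 7: window 'a' -> no
Total matches: 2

2


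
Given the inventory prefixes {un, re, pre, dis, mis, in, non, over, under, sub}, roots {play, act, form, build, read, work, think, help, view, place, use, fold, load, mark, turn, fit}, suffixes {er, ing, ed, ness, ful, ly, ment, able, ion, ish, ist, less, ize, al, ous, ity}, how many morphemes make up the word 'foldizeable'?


Segmenting 'foldizeable' against the inventory:
  'fold' -> root (morpheme 1)
  'ize' -> suffix (morpheme 2)
  'able' -> suffix (morpheme 3)
Total morphemes: 3

3


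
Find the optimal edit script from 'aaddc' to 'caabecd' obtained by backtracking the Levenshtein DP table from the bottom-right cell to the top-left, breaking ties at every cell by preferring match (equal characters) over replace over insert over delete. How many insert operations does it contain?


Edit distance = 4. Backtracking from cell (5, 7) with preference match > replace > insert > delete,
then listing the resulting alignment 'aaddc' -> 'caabecd' left to right:
  Step 1: insert 'c' [insertion #1]
  Step 2: keep 'a'
  Step 3: keep 'a'
  Step 4: replace d->b
  Step 5: replace d->e
  Step 6: keep 'c'
  Step 7: insert 'd' [insertion #2]
Total insertions: 2

2


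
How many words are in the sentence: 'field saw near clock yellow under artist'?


Counting words by splitting on spaces:
  Word 1: 'field'
  Word 2: 'saw'
  Word 3: 'near'
  Word 4: 'clock'
  Word 5: 'yellow'
  Word 6: 'under'
  Word 7: 'artist'
Total words: 7

7


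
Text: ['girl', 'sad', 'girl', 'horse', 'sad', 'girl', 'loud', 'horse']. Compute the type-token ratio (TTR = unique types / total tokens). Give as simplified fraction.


Tokens: 8
Unique types: ('girl', 'horse', 'loud', 'sad') = 4
TTR = 4/8
Simplify: divide both by 4 -> 1/2
TTR = 1/2

1/2


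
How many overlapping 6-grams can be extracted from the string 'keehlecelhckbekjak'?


String 'keehlecelhckbekjak' has length L = 18.
Number of overlapping n-grams = L - n + 1
Substituting: 18 - 6 + 1 = 13

13


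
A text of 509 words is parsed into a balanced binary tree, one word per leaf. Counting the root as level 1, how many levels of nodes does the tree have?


In a balanced binary tree with n leaves the deepest leaf is ceil(log2(n)) edges below the root,
so counting node levels inclusive of root and leaves gives ceil(log2(n)) + 1 levels.
log2(509) = 8.9915
ceil(8.9915) = 9
levels = 9 + 1 = 10

10


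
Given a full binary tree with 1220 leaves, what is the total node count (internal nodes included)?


Leaf nodes (terminals): 1220
Internal nodes = n - 1 = 1220 - 1 = 1219
Total = leaves + internal = 1220 + 1219 = 2439

2439


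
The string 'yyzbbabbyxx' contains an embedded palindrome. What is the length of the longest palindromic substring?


Scanning 'yyzbbabbyxx' for palindromic substrings.
Substring at positions 3-7: 'bbabb'.
Check: reverse('bbabb') = 'bbabb' -> palindrome confirmed.
Neighbouring characters ('z' / 'y') break symmetry, so it cannot extend further.
No longer palindromic substring exists; longest length = 5

5


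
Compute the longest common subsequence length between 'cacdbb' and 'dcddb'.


DP table for LCS of 'cacdbb' and 'dcddb':
       d  c  d  d  b
    0  0  0  0  0  0
  c 0  0  1  1  1  1
  a 0  0  1  1  1  1
  c 0  0  1  1  1  1
  d 0  1  1  2  2  2
  b 0  1  1  2  2  3
  b 0  1  1  2  2  3
LCS: 'cdb'
LCS length = 3

3


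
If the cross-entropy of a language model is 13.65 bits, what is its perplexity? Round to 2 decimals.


Perplexity formula: PP = 2^H
H = 13.65
PP = 2^13.65
Decompose: 2^13.65 = 2^13 * 2^0.65
2^13 = 8192, 2^0.65 ~ 1.5691682
PP ~ 8192 * 1.5691682 = 12854.6258944
Rounded to 2 decimals: 12854.63

12854.63


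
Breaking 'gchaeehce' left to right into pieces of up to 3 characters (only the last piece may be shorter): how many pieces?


'gchaeehce' has 9 characters.
Chunking with max size 3:
  Chunk 1: 'gch' (positions 0-2)
  Chunk 2: 'aee' (positions 3-5)
  Chunk 3: 'hce' (positions 6-8)
Total chunks: ceil(9 / 3) = 3

3


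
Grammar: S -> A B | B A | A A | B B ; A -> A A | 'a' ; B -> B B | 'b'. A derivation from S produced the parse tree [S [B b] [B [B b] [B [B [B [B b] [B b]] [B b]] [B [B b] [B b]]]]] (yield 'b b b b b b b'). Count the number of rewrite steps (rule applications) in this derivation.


Every bracketed nonterminal node [X ...] in the tree is produced by exactly one rule application.
Reading the tree off as a leftmost derivation:
  Step 1: S  =>  B B   (applied S -> B B)
  Step 2: B B  =>  b B   (applied B -> b)
  Step 3: b B  =>  b B B   (applied B -> B B)
  Step 4: b B B  =>  b b B   (applied B -> b)
  Step 5: b b B  =>  b b B B   (applied B -> B B)
  Step 6: b b B B  =>  b b B B B   (applied B -> B B)
  Step 7: b b B B B  =>  b b B B B B   (applied B -> B B)
  Step 8: b b B B B B  =>  b b b B B B   (applied B -> b)
  Step 9: b b b B B B  =>  b b b b B B   (applied B -> b)
  Step 10: b b b b B B  =>  b b b b b B   (applied B -> b)
  Step 11: b b b b b B  =>  b b b b b B B   (applied B -> B B)
  Step 12: b b b b b B B  =>  b b b b b b B   (applied B -> b)
  Step 13: b b b b b b B  =>  b b b b b b b   (applied B -> b)
Final yield: b b b b b b b
Total rewrite steps: 13

13


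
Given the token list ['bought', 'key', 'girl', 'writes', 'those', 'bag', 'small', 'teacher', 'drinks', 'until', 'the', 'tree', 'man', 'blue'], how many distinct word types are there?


Listing all tokens and tracking unique types:
  Token 1: 'bought' -> NEW (unique so far: 1)
  Token 2: 'key' -> NEW (unique so far: 2)
  Token 3: 'girl' -> NEW (unique so far: 3)
  Token 4: 'writes' -> NEW (unique so far: 4)
  Token 5: 'those' -> NEW (unique so far: 5)
  Token 6: 'bag' -> NEW (unique so far: 6)
  Token 7: 'small' -> NEW (unique so far: 7)
  Token 8: 'teacher' -> NEW (unique so far: 8)
  Token 9: 'drinks' -> NEW (unique so far: 9)
  Token 10: 'until' -> NEW (unique so far: 10)
  Token 11: 'the' -> NEW (unique so far: 11)
  Token 12: 'tree' -> NEW (unique so far: 12)
  Token 13: 'man' -> NEW (unique so far: 13)
  Token 14: 'blue' -> NEW (unique so far: 14)
Unique types: ('bag', 'blue', 'bought', 'drinks', 'girl', 'key', 'man', 'small', 'teacher', 'the', 'those', 'tree', 'until', 'writes')
Vocabulary size: 14

14


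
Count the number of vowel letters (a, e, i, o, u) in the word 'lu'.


Scanning each character of 'lu':
  Position 1: 'l' -> consonant (running count: 0)
  Position 2: 'u' -> vowel (running count: 1)
Total vowels: 1

1


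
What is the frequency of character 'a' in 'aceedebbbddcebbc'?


Scanning 'aceedebbbddcebbc' for 'a':
  Position 0: 'a' -> MATCH (count: 1)
Total occurrences of 'a': 1

1


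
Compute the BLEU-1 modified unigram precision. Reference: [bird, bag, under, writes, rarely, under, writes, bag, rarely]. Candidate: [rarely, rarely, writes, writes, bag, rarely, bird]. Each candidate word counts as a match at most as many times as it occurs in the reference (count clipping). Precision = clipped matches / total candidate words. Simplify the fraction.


Reference word counts: {'bag': 2, 'bird': 1, 'rarely': 2, 'under': 2, 'writes': 2}
Checking each candidate word (with clipping):
  'rarely' -> in reference (ref count 2, used 1/2) -> match (matches: 1)
  'rarely' -> in reference (ref count 2, used 2/2) -> match (matches: 2)
  'writes' -> in reference (ref count 2, used 1/2) -> match (matches: 3)
  'writes' -> in reference (ref count 2, used 2/2) -> match (matches: 4)
  'bag' -> in reference (ref count 2, used 1/2) -> match (matches: 5)
  'rarely' -> ref count 2 already used up (2/2) -> clipped, no match (matches: 5)
  'bird' -> in reference (ref count 1, used 1/1) -> match (matches: 6)
Clipped matches: 6, Candidate length: 7
Precision = 6/7

6/7


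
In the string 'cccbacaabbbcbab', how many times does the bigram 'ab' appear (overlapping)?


Scanning 'cccbacaabbbcbab' for bigram 'ab':
  Position 0: 'cc' -> no
  Position 1: 'cc' -> no
  Position 2: 'cb' -> no
  Position 3: 'ba' -> no
  Position 4: 'ac' -> no
  Position 5: 'ca' -> no
  Position 6: 'aa' -> no
  Position 7: 'ab' -> MATCH
  Position 8: 'bb' -> no
  Position 9: 'bb' -> no
  Position 10: 'bc' -> no
  Position 11: 'cb' -> no
  Position 12: 'ba' -> no
  Position 13: 'ab' -> MATCH
Total matches: 2

2


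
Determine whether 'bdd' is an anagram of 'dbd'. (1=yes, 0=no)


Sort characters of 'bdd': 'bdd'
Sort characters of 'dbd': 'bdd'
Sorted forms match -> they ARE anagrams
Result: 1

1


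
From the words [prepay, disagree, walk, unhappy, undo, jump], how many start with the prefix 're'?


Checking each word for prefix 're':
  'prepay' -> no (count: 0)
  'disagree' -> no (count: 0)
  'walk' -> no (count: 0)
  'unhappy' -> no (count: 0)
  'undo' -> no (count: 0)
  'jump' -> no (count: 0)
Total with prefix 're': 0

0


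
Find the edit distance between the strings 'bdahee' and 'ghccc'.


Building DP table for s1='bdahee' (len 6) and s2='ghccc' (len 5):
       g  h  c  c  c
    0  1  2  3  4  5
  b 1  1  2  3  4  5
  d 2  2  2  3  4  5
  a 3  3  3  3  4  5
  h 4  4  3  4  4  5
  e 5  5  4  4  5  5
  e 6  6  5  5  5  6
Edit distance = dp[6][5] = 6

6


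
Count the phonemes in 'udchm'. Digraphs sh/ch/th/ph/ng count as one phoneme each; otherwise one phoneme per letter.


Parsing 'udchm' greedily, digraphs first:
  'u' -> vowel phoneme (phonemes so far: 1)
  'd' -> consonant phoneme (phonemes so far: 2)
  'ch' -> digraph (1 consonant phoneme) (phonemes so far: 3)
  'm' -> consonant phoneme (phonemes so far: 4)
Total phonemes: 4

4


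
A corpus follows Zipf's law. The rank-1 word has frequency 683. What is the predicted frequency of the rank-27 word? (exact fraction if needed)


Zipf's law: freq(rank) = f1 / rank
f1 = 683, rank = 27
freq = 683 / 27
GCD(683, 27) = 1
Simplified: 683/27

683/27


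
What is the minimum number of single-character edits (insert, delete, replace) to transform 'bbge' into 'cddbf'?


Building DP table for s1='bbge' (len 4) and s2='cddbf' (len 5):
       c  d  d  b  f
    0  1  2  3  4  5
  b 1  1  2  3  3  4
  b 2  2  2  3  3  4
  g 3  3  3  3  4  4
  e 4  4  4  4  4  5
Edit distance = dp[4][5] = 5

5


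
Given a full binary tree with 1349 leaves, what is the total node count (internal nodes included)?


Leaf nodes (terminals): 1349
Internal nodes = n - 1 = 1349 - 1 = 1348
Total = leaves + internal = 1349 + 1348 = 2697

2697


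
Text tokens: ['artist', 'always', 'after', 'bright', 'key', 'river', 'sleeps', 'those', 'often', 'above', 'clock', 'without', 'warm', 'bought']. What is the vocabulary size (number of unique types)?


Listing all tokens and tracking unique types:
  Token 1: 'artist' -> NEW (unique so far: 1)
  Token 2: 'always' -> NEW (unique so far: 2)
  Token 3: 'after' -> NEW (unique so far: 3)
  Token 4: 'bright' -> NEW (unique so far: 4)
  Token 5: 'key' -> NEW (unique so far: 5)
  Token 6: 'river' -> NEW (unique so far: 6)
  Token 7: 'sleeps' -> NEW (unique so far: 7)
  Token 8: 'those' -> NEW (unique so far: 8)
  Token 9: 'often' -> NEW (unique so far: 9)
  Token 10: 'above' -> NEW (unique so far: 10)
  Token 11: 'clock' -> NEW (unique so far: 11)
  Token 12: 'without' -> NEW (unique so far: 12)
  Token 13: 'warm' -> NEW (unique so far: 13)
  Token 14: 'bought' -> NEW (unique so far: 14)
Unique types: ('above', 'after', 'always', 'artist', 'bought', 'bright', 'clock', 'key', 'often', 'river', 'sleeps', 'those', 'warm', 'without')
Vocabulary size: 14

14


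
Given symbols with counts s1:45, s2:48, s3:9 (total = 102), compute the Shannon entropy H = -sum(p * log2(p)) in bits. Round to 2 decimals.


Computing entropy H = -sum(p_i * log2(p_i)):
  s1: p = 45/102 = 0.4412, -p*log2(p) = 0.5208
  s2: p = 48/102 = 0.4706, -p*log2(p) = 0.5117
  s3: p = 9/102 = 0.0882, -p*log2(p) = 0.3090
H = sum of terms = 1.3415
Rounded to 2 decimals: 1.34

1.34
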